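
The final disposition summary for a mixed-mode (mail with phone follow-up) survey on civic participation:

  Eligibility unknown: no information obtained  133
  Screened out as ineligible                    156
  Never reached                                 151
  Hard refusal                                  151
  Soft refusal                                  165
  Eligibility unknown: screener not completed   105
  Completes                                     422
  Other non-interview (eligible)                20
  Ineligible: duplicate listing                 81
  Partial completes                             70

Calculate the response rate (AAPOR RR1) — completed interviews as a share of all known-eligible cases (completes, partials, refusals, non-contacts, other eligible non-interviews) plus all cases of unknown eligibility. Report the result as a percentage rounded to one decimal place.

34.7%

Refusal or break-off = 151 + 165 = 316
Eligibility not determined = 105 + 133 = 238
Ineligible = 156 + 81 = 237
Num = 422
Denom = 422 + 70 + 316 + 151 + 20 + 238 = 1217
RR1 = 422 / 1217 = 0.3468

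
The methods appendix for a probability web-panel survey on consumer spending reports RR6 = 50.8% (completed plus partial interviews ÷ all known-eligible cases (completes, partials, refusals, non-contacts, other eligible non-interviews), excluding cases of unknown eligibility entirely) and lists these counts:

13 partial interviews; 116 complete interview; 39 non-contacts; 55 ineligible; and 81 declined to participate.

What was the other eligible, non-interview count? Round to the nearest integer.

Num → 116 + 13 = 129
RR6 = 129 / D = 0.508
D = 129 / 0.508 = 253.9
Other denominator terms total 249
other eligible, non-interview = 253.9 − 249 ≈ 5

5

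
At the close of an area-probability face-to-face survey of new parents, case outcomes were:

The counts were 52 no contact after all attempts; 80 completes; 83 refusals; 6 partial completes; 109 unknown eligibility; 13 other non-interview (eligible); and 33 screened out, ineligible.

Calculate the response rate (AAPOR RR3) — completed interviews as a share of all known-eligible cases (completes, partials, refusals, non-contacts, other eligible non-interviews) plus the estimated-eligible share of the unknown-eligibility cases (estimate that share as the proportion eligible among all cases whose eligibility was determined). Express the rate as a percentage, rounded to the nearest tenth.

Num = 80
Known eligible = 80 + 6 + 83 + 52 + 13 = 234
e = 234 / (234 + 33) = 234 / 267 = 0.8764
e × U = 0.8764 × 109 = 95.53
Denom = 234 + 95.53 = 329.53
RR3 = 80 / 329.53 = 0.2428

24.3%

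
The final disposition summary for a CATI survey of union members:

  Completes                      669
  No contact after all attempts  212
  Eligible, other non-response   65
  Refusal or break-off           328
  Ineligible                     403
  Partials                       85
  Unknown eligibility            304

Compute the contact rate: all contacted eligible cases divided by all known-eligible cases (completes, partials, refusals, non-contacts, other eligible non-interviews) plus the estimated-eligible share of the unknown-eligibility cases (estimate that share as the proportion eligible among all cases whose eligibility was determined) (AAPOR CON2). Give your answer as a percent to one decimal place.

Numerator = 669 + 85 + 328 + 65 = 1147
Determined eligible = 669 + 85 + 328 + 212 + 65 = 1359
e = 1359 / (1359 + 403) = 1359 / 1762 = 0.7713
Estimated eligible among unknowns = 0.7713 × 304 = 234.48
Denom = 1359 + 234.48 = 1593.48
CON2 = 1147 / 1593.48 = 0.7198

72.0%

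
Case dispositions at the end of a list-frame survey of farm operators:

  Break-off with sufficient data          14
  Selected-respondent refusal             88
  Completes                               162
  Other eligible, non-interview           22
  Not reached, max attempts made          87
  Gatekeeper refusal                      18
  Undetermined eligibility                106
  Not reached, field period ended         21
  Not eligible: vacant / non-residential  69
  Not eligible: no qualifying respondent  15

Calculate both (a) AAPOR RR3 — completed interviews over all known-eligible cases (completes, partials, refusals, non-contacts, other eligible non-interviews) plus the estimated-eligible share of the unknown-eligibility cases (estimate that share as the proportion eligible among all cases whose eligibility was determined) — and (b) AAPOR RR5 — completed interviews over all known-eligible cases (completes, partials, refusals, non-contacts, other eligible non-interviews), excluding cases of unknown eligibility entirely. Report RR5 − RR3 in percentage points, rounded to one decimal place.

Refusals = 18 + 88 = 106
No answer / not reached = 21 + 87 = 108
Screened out, ineligible = 15 + 69 = 84
Numerator = 162
Eligible (known) = 162 + 14 + 106 + 108 + 22 = 412
e = 412 / (412 + 84) = 412 / 496 = 0.8306
e × U = 0.8306 × 106 = 88.04
Denominator = 412 + 88.04 = 500.04
RR3 = 162 / 500.04 = 0.3240
Denominator = 162 + 14 + 106 + 108 + 22 = 412
RR5 = 162 / 412 = 0.3932
Difference = 39.32 − 32.40 = 6.92 percentage points

6.9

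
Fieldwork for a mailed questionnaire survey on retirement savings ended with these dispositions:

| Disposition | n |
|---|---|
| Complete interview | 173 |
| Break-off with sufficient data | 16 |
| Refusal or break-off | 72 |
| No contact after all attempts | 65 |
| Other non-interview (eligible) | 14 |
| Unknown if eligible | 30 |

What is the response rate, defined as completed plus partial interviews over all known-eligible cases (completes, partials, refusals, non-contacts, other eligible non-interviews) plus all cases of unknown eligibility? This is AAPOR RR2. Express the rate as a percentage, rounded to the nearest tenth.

Num: 173 + 16 = 189
Denominator: 173 + 16 + 72 + 65 + 14 + 30 = 370
RR2 = 189 / 370 = 0.5108

51.1%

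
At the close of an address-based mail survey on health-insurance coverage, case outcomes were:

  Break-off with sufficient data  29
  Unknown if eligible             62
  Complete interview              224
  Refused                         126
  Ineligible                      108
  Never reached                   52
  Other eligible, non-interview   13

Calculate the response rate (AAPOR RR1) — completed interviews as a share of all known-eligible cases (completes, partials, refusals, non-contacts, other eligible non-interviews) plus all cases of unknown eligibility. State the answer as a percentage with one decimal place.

Top = 224
Denom = 224 + 29 + 126 + 52 + 13 + 62 = 506
RR1 = 224 / 506 = 0.4427

44.3%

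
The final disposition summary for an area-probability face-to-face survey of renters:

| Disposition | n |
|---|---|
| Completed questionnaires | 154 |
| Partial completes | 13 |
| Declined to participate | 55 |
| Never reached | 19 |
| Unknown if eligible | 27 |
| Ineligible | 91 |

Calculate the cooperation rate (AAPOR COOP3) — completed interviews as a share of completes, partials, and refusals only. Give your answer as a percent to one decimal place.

Numerator: 154
Denom: 154 + 13 + 55 = 222
COOP3 = 154 / 222 = 0.6937

69.4%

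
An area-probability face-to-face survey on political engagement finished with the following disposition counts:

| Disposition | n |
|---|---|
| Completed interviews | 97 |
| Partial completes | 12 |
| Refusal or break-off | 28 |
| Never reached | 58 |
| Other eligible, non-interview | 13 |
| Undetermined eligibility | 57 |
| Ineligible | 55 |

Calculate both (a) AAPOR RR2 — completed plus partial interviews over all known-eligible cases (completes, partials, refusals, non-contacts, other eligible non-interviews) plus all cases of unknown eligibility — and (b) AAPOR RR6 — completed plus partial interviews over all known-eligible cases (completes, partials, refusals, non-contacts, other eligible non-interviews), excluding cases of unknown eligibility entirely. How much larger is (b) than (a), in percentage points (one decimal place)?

Num → 97 + 12 = 109
Denom → 97 + 12 + 28 + 58 + 13 + 57 = 265
RR2 = 109 / 265 = 0.4113
Denom → 97 + 12 + 28 + 58 + 13 = 208
RR6 = 109 / 208 = 0.5240
Difference = 52.40 − 41.13 = 11.27 percentage points

11.3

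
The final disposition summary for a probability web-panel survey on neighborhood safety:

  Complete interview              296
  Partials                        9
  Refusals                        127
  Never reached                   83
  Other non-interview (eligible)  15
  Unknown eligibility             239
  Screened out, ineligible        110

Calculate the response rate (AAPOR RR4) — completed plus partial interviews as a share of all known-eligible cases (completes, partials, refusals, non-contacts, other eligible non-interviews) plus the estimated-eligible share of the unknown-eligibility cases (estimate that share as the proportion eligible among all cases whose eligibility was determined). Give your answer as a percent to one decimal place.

Top: 296 + 9 = 305
Known eligible: 296 + 9 + 127 + 83 + 15 = 530
e = 530 / (530 + 110) = 530 / 640 = 0.8281
Estimated eligible among unknowns: 0.8281 × 239 = 197.92
Denom: 530 + 197.92 = 727.92
RR4 = 305 / 727.92 = 0.4190

41.9%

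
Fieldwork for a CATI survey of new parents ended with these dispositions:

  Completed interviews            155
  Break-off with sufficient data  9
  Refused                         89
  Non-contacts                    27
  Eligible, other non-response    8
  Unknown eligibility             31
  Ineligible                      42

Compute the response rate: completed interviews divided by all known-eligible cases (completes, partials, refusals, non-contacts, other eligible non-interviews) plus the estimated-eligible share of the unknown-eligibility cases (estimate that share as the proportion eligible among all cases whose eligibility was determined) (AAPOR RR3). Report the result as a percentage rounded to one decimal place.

49.2%

Top → 155
Eligible (known) → 155 + 9 + 89 + 27 + 8 = 288
e = 288 / (288 + 42) = 288 / 330 = 0.8727
e × U → 0.8727 × 31 = 27.05
Base → 288 + 27.05 = 315.05
RR3 = 155 / 315.05 = 0.4920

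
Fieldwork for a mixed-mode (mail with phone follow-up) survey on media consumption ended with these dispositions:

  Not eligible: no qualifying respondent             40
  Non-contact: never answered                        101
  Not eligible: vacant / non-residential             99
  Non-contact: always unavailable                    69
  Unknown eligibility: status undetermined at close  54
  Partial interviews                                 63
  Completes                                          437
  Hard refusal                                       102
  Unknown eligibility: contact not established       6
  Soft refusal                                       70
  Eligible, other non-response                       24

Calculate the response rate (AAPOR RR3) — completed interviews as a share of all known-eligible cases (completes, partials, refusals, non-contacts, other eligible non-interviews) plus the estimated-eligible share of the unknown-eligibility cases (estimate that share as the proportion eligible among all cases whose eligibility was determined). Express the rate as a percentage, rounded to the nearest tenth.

47.6%

Refused = 102 + 70 = 172
No contact after all attempts = 101 + 69 = 170
Unknown if eligible = 6 + 54 = 60
Ineligible = 40 + 99 = 139
Top → 437
Determined eligible → 437 + 63 + 172 + 170 + 24 = 866
e = 866 / (866 + 139) = 866 / 1005 = 0.8617
e × U → 0.8617 × 60 = 51.70
Denom → 866 + 51.70 = 917.70
RR3 = 437 / 917.70 = 0.4762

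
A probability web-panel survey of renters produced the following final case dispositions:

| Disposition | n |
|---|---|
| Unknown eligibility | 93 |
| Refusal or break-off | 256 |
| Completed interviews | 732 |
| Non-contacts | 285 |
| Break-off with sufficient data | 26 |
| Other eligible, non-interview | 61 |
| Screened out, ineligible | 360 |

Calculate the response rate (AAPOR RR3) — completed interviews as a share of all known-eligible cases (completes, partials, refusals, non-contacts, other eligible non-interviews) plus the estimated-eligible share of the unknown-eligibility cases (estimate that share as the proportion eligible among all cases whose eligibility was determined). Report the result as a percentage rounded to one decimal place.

Top = 732
Determined eligible = 732 + 26 + 256 + 285 + 61 = 1360
e = 1360 / (1360 + 360) = 1360 / 1720 = 0.7907
Estimated eligible among unknowns = 0.7907 × 93 = 73.54
Base = 1360 + 73.54 = 1433.54
RR3 = 732 / 1433.54 = 0.5106

51.1%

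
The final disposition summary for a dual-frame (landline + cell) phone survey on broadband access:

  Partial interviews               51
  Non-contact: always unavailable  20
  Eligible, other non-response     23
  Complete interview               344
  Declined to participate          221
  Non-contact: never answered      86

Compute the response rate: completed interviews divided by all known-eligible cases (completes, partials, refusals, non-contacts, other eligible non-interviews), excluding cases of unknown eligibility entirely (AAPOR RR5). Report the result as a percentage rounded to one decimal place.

46.2%

Non-contacts = 86 + 20 = 106
Top → 344
Base → 344 + 51 + 221 + 106 + 23 = 745
RR5 = 344 / 745 = 0.4617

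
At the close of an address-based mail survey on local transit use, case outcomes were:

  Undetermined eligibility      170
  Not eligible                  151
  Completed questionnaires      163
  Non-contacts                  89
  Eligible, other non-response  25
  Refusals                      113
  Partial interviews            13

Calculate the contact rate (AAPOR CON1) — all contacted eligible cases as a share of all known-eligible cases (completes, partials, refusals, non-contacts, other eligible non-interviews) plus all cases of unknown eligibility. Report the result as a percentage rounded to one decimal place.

Numerator: 163 + 13 + 113 + 25 = 314
Base: 163 + 13 + 113 + 89 + 25 + 170 = 573
CON1 = 314 / 573 = 0.5480

54.8%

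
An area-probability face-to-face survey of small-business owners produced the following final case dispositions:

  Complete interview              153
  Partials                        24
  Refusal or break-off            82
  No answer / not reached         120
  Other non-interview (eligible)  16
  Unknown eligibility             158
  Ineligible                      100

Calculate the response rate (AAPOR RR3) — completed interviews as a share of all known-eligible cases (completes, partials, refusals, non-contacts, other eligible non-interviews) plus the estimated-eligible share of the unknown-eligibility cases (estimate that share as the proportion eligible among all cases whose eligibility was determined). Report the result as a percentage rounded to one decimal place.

Top: 153
Determined eligible: 153 + 24 + 82 + 120 + 16 = 395
e = 395 / (395 + 100) = 395 / 495 = 0.7980
Estimated eligible among unknowns: 0.7980 × 158 = 126.08
Denom: 395 + 126.08 = 521.08
RR3 = 153 / 521.08 = 0.2936

29.4%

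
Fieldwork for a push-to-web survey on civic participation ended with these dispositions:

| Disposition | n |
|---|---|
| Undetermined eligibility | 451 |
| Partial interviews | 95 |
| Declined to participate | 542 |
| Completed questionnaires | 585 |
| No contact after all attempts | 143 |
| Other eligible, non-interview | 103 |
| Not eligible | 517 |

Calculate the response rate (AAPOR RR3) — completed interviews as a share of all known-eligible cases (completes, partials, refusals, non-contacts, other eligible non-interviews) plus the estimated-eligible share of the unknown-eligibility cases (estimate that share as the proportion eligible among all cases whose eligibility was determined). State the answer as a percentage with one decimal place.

32.5%

Num → 585
Known eligible → 585 + 95 + 542 + 143 + 103 = 1468
e = 1468 / (1468 + 517) = 1468 / 1985 = 0.7395
Eligible share of unknowns → 0.7395 × 451 = 333.51
Denominator → 1468 + 333.51 = 1801.51
RR3 = 585 / 1801.51 = 0.3247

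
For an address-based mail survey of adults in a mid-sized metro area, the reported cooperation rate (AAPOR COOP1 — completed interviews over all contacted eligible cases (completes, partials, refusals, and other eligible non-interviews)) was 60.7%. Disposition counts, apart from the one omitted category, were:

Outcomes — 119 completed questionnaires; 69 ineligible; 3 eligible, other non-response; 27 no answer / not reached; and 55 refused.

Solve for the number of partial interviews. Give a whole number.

19

COOP1 = 119 / D = 0.607
D = 119 / 0.607 = 196.0
Other denominator terms total 177
partial interviews = 196.0 − 177 ≈ 19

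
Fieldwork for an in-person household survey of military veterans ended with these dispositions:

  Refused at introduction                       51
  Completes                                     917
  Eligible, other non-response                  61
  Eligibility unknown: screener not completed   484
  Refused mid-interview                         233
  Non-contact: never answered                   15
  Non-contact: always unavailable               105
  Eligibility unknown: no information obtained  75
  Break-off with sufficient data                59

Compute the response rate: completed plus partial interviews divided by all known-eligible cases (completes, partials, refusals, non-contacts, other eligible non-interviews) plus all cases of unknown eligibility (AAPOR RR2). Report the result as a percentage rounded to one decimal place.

Refusals = 51 + 233 = 284
No answer / not reached = 15 + 105 = 120
Unknown eligibility = 484 + 75 = 559
Top: 917 + 59 = 976
Base: 917 + 59 + 284 + 120 + 61 + 559 = 2000
RR2 = 976 / 2000 = 0.4880

48.8%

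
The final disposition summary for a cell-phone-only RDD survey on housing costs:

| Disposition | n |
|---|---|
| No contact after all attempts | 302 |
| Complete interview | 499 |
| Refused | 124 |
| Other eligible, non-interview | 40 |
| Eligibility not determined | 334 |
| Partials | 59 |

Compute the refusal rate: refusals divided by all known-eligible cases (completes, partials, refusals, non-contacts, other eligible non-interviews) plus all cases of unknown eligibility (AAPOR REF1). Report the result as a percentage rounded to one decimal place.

Numerator → 124
Denominator → 499 + 59 + 124 + 302 + 40 + 334 = 1358
REF1 = 124 / 1358 = 0.0913

9.1%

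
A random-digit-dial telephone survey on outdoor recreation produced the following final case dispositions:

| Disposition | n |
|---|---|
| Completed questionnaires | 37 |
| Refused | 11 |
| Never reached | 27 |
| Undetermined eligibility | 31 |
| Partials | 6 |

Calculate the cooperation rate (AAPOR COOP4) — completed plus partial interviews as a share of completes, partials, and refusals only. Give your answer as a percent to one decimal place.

Num = 37 + 6 = 43
Base = 37 + 6 + 11 = 54
COOP4 = 43 / 54 = 0.7963

79.6%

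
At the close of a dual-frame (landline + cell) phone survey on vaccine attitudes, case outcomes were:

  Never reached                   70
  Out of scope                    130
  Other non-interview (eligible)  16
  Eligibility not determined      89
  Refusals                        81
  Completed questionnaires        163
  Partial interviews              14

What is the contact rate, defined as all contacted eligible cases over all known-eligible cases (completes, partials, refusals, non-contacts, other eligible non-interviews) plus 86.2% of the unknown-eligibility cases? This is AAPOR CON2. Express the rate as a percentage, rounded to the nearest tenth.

Top: 163 + 14 + 81 + 16 = 274
Determined eligible: 163 + 14 + 81 + 70 + 16 = 344
e × U: 0.8620 × 89 = 76.72
Denominator: 344 + 76.72 = 420.72
CON2 = 274 / 420.72 = 0.6513

65.1%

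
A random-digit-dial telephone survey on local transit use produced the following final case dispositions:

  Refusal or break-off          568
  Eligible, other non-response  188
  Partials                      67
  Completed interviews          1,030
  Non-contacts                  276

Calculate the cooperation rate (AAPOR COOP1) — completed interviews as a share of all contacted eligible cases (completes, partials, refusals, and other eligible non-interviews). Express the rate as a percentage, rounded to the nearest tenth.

55.6%

Numerator → 1030
Denom → 1030 + 67 + 568 + 188 = 1853
COOP1 = 1030 / 1853 = 0.5559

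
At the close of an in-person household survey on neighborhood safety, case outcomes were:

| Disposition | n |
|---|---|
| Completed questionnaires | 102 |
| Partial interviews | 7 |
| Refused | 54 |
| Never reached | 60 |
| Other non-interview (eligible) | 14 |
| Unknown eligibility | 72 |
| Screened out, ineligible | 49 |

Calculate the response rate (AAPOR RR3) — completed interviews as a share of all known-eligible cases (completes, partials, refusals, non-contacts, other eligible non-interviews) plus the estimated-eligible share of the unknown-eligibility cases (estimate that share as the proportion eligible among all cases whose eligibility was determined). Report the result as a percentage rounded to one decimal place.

34.4%

Numerator = 102
Known eligible = 102 + 7 + 54 + 60 + 14 = 237
e = 237 / (237 + 49) = 237 / 286 = 0.8287
Estimated eligible among unknowns = 0.8287 × 72 = 59.67
Base = 237 + 59.67 = 296.67
RR3 = 102 / 296.67 = 0.3438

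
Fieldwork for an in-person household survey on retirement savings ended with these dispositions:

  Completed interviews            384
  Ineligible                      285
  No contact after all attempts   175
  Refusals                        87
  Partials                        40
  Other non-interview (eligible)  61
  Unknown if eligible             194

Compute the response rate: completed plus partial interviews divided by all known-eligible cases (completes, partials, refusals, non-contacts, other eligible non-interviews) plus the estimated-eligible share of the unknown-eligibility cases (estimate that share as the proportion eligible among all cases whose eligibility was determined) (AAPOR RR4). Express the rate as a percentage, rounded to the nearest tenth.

Top: 384 + 40 = 424
Eligible (known): 384 + 40 + 87 + 175 + 61 = 747
e = 747 / (747 + 285) = 747 / 1032 = 0.7238
e × U: 0.7238 × 194 = 140.42
Base: 747 + 140.42 = 887.42
RR4 = 424 / 887.42 = 0.4778

47.8%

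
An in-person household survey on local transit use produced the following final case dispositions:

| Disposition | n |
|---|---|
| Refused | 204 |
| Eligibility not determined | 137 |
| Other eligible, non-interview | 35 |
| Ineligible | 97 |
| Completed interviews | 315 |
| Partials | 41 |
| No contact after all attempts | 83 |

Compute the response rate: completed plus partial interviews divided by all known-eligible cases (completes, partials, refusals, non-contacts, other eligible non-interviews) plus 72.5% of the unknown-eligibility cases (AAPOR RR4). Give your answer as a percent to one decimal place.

Top: 315 + 41 = 356
Known eligible: 315 + 41 + 204 + 83 + 35 = 678
Eligible share of unknowns: 0.7250 × 137 = 99.33
Denominator: 678 + 99.33 = 777.33
RR4 = 356 / 777.33 = 0.4580

45.8%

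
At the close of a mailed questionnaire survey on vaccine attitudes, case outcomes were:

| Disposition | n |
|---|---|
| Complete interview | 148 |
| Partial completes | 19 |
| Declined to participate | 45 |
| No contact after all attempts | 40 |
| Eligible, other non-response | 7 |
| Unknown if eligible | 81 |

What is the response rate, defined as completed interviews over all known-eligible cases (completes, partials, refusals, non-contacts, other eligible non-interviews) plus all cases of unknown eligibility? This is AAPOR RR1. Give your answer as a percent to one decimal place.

43.5%

Top = 148
Denominator = 148 + 19 + 45 + 40 + 7 + 81 = 340
RR1 = 148 / 340 = 0.4353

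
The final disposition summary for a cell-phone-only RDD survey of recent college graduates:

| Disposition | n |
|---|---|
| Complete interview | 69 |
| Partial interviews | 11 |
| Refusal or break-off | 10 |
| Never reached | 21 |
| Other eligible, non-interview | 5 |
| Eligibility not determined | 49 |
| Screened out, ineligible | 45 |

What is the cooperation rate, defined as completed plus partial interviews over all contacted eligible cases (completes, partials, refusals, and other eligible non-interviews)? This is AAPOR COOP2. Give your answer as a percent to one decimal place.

84.2%

Num → 69 + 11 = 80
Denominator → 69 + 11 + 10 + 5 = 95
COOP2 = 80 / 95 = 0.8421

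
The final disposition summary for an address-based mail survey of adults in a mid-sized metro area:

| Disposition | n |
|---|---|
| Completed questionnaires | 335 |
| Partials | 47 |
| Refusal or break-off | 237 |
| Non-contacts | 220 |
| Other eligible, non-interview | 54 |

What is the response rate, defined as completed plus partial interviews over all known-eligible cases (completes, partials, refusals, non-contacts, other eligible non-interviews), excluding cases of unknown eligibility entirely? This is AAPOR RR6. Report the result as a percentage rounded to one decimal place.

Num = 335 + 47 = 382
Base = 335 + 47 + 237 + 220 + 54 = 893
RR6 = 382 / 893 = 0.4278

42.8%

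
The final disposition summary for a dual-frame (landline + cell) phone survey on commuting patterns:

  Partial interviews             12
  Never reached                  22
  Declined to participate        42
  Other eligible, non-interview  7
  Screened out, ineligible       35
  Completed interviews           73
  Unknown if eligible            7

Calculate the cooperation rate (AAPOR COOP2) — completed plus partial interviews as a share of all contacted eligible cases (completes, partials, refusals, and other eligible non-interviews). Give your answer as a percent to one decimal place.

Top: 73 + 12 = 85
Base: 73 + 12 + 42 + 7 = 134
COOP2 = 85 / 134 = 0.6343

63.4%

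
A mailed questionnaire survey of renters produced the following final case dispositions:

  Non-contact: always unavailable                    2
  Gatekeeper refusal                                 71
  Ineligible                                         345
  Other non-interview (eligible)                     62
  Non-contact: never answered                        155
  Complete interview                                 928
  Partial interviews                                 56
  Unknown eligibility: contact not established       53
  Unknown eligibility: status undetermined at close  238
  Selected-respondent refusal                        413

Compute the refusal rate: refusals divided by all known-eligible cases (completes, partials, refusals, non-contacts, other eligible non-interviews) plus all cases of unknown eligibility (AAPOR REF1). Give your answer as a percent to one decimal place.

24.5%

Refusals = 71 + 413 = 484
No contact after all attempts = 155 + 2 = 157
Unknown if eligible = 53 + 238 = 291
Num = 484
Base = 928 + 56 + 484 + 157 + 62 + 291 = 1978
REF1 = 484 / 1978 = 0.2447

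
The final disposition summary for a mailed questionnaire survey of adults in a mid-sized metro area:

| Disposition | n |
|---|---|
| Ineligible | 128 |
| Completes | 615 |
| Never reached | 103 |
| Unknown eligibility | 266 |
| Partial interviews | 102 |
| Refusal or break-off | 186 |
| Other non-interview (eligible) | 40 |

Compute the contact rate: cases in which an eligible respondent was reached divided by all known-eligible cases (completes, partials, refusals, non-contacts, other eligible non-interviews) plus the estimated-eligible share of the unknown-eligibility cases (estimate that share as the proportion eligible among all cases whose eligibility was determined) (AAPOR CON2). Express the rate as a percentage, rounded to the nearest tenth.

73.5%

Numerator: 615 + 102 + 186 + 40 = 943
Determined eligible: 615 + 102 + 186 + 103 + 40 = 1046
e = 1046 / (1046 + 128) = 1046 / 1174 = 0.8910
Estimated eligible among unknowns: 0.8910 × 266 = 237.01
Denominator: 1046 + 237.01 = 1283.01
CON2 = 943 / 1283.01 = 0.7350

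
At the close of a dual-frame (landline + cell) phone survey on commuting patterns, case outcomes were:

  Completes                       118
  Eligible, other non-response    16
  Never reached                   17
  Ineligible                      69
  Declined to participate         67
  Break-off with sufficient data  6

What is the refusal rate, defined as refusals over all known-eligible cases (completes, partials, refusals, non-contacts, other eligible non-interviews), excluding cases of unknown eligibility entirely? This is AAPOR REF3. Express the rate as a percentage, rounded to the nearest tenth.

29.9%

Num = 67
Base = 118 + 6 + 67 + 17 + 16 = 224
REF3 = 67 / 224 = 0.2991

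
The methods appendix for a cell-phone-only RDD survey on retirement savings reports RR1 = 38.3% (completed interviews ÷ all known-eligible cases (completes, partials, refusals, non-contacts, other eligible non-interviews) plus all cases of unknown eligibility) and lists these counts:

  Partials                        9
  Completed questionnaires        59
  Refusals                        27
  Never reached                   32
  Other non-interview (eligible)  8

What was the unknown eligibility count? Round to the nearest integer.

RR1 = 59 / D = 0.383
D = 59 / 0.383 = 154.0
Rest of base = 135
unknown eligibility = 154.0 − 135 ≈ 19

19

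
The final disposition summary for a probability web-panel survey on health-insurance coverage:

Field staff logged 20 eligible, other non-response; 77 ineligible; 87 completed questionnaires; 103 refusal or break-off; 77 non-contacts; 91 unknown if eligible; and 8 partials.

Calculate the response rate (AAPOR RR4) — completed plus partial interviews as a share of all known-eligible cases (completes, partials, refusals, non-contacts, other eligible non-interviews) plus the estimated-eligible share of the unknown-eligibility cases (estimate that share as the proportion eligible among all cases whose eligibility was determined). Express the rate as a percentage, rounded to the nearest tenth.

Num: 87 + 8 = 95
Eligible (known): 87 + 8 + 103 + 77 + 20 = 295
e = 295 / (295 + 77) = 295 / 372 = 0.7930
e × U: 0.7930 × 91 = 72.16
Denom: 295 + 72.16 = 367.16
RR4 = 95 / 367.16 = 0.2587

25.9%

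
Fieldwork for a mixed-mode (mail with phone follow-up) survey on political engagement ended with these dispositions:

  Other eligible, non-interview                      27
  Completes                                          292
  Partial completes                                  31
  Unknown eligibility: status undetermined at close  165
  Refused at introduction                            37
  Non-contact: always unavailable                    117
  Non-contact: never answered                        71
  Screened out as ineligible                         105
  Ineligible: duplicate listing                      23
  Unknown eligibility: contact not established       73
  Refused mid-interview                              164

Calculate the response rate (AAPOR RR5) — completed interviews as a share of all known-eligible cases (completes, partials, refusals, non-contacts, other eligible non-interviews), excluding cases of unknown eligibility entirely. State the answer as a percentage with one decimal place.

39.5%

Refusal or break-off = 37 + 164 = 201
No answer / not reached = 71 + 117 = 188
Unknown eligibility = 73 + 165 = 238
Screened out, ineligible = 105 + 23 = 128
Top: 292
Denominator: 292 + 31 + 201 + 188 + 27 = 739
RR5 = 292 / 739 = 0.3951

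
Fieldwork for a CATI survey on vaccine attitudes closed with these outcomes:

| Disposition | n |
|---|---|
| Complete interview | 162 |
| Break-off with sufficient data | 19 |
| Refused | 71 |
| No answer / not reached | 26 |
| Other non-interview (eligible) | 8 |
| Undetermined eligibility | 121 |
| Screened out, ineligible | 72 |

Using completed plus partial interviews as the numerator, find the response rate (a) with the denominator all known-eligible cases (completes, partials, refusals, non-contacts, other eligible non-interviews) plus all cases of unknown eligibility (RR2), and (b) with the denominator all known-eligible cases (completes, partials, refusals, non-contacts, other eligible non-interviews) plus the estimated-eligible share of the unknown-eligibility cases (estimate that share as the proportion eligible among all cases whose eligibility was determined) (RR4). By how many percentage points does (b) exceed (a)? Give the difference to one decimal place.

Num: 162 + 19 = 181
Denom: 162 + 19 + 71 + 26 + 8 + 121 = 407
RR2 = 181 / 407 = 0.4447
Determined eligible: 162 + 19 + 71 + 26 + 8 = 286
e = 286 / (286 + 72) = 286 / 358 = 0.7989
Eligible share of unknowns: 0.7989 × 121 = 96.67
Denom: 286 + 96.67 = 382.67
RR4 = 181 / 382.67 = 0.4730
Difference = 47.30 − 44.47 = 2.83 percentage points

2.8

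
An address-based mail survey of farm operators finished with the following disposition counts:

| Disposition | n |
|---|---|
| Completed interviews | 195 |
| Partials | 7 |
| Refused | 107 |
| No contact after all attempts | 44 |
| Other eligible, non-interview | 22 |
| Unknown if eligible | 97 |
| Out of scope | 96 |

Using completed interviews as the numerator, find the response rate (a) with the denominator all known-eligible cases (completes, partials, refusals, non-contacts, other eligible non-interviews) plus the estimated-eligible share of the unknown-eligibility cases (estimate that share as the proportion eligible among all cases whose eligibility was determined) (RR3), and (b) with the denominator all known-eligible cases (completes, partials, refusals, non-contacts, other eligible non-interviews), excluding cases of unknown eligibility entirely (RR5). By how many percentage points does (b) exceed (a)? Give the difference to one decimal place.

8.9

Numerator: 195
Determined eligible: 195 + 7 + 107 + 44 + 22 = 375
e = 375 / (375 + 96) = 375 / 471 = 0.7962
Eligible share of unknowns: 0.7962 × 97 = 77.23
Denom: 375 + 77.23 = 452.23
RR3 = 195 / 452.23 = 0.4312
Denom: 195 + 7 + 107 + 44 + 22 = 375
RR5 = 195 / 375 = 0.5200
Difference = 52.00 − 43.12 = 8.88 percentage points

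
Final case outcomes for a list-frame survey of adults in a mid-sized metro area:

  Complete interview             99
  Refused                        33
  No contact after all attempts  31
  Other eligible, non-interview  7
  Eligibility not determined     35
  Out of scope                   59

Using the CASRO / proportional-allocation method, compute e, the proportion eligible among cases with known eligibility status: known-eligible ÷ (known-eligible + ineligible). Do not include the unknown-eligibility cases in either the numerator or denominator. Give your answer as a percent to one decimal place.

74.2%

Known eligible: 99 + 33 + 31 + 7 = 170
e = 170 / (170 + 59) = 170 / 229 = 0.7424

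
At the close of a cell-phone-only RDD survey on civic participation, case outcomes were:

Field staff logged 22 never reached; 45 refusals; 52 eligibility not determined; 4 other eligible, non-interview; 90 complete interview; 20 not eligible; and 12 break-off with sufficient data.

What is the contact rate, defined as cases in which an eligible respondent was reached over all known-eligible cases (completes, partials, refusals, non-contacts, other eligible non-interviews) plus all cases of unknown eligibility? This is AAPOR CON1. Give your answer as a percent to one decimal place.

Numerator: 90 + 12 + 45 + 4 = 151
Denom: 90 + 12 + 45 + 22 + 4 + 52 = 225
CON1 = 151 / 225 = 0.6711

67.1%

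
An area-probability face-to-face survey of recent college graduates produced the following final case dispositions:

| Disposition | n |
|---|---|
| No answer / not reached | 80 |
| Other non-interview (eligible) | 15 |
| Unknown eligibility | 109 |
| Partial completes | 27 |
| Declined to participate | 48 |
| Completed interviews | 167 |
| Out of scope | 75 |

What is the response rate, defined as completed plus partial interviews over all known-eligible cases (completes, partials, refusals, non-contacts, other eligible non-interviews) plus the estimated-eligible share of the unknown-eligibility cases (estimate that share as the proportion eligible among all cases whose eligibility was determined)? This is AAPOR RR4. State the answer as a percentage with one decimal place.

45.5%

Numerator = 167 + 27 = 194
Eligible (known) = 167 + 27 + 48 + 80 + 15 = 337
e = 337 / (337 + 75) = 337 / 412 = 0.8180
Estimated eligible among unknowns = 0.8180 × 109 = 89.16
Base = 337 + 89.16 = 426.16
RR4 = 194 / 426.16 = 0.4552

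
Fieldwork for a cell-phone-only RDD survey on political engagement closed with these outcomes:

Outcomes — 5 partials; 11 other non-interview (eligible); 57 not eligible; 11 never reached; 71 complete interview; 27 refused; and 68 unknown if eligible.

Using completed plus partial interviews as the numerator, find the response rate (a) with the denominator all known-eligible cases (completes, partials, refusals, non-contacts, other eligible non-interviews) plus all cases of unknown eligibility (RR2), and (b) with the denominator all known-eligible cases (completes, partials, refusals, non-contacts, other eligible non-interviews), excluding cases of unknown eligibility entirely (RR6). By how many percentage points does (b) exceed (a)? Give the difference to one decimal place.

Top → 71 + 5 = 76
Denominator → 71 + 5 + 27 + 11 + 11 + 68 = 193
RR2 = 76 / 193 = 0.3938
Denominator → 71 + 5 + 27 + 11 + 11 = 125
RR6 = 76 / 125 = 0.6080
Difference = 60.80 − 39.38 = 21.42 percentage points

21.4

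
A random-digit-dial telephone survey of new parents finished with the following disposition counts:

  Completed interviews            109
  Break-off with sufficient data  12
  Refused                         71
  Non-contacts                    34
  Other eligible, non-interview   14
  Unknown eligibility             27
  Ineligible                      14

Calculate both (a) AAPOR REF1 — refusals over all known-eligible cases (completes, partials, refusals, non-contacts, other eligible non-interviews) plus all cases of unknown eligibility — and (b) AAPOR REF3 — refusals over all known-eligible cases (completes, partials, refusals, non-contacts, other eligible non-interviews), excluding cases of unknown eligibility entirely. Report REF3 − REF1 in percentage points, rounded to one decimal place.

3.0

Top = 71
Denominator = 109 + 12 + 71 + 34 + 14 + 27 = 267
REF1 = 71 / 267 = 0.2659
Denominator = 109 + 12 + 71 + 34 + 14 = 240
REF3 = 71 / 240 = 0.2958
Difference = 29.58 − 26.59 = 2.99 percentage points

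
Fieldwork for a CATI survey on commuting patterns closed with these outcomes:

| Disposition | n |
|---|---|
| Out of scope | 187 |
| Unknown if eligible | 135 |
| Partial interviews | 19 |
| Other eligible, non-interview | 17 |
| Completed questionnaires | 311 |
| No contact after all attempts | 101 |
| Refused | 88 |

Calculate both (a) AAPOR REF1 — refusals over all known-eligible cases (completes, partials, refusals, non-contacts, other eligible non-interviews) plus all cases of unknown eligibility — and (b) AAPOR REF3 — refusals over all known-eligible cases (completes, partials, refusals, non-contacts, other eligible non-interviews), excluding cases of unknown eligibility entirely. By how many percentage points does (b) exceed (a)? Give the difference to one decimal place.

Num: 88
Denominator: 311 + 19 + 88 + 101 + 17 + 135 = 671
REF1 = 88 / 671 = 0.1311
Denominator: 311 + 19 + 88 + 101 + 17 = 536
REF3 = 88 / 536 = 0.1642
Difference = 16.42 − 13.11 = 3.31 percentage points

3.3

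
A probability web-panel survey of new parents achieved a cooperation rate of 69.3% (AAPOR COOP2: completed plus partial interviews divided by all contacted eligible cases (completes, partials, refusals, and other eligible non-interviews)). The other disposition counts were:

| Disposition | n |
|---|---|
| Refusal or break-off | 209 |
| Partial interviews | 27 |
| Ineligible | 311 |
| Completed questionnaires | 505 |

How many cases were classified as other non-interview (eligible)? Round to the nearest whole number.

27

Num = 505 + 27 = 532
COOP2 = 532 / D = 0.693
D = 532 / 0.693 = 767.7
Rest of base = 741
other non-interview (eligible) = 767.7 − 741 ≈ 27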